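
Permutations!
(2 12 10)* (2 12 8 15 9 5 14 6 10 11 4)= (2 8 15 9 5 14 6 10 12 11 4)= [0, 1, 8, 3, 2, 14, 10, 7, 15, 5, 12, 4, 11, 13, 6, 9]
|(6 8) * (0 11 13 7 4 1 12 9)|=|(0 11 13 7 4 1 12 9)(6 8)|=8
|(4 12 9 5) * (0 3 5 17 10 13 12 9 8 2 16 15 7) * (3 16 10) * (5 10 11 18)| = |(0 16 15 7)(2 11 18 5 4 9 17 3 10 13 12 8)| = 12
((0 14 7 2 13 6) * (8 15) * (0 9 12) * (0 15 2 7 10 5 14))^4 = (2 12 13 15 6 8 9)(5 14 10)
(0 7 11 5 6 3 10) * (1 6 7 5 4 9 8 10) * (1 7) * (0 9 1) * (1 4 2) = (0 5)(1 6 3 7 11 2)(8 10 9) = [5, 6, 1, 7, 4, 0, 3, 11, 10, 8, 9, 2]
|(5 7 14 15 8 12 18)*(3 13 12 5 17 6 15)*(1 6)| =12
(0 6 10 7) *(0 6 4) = (0 4)(6 10 7) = [4, 1, 2, 3, 0, 5, 10, 6, 8, 9, 7]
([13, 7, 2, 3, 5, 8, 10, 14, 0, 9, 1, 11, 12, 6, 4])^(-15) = [7, 8, 2, 3, 6, 10, 4, 0, 1, 9, 5, 11, 12, 14, 13]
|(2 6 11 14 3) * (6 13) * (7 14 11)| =|(2 13 6 7 14 3)| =6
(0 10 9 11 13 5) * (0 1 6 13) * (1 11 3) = (0 10 9 3 1 6 13 5 11) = [10, 6, 2, 1, 4, 11, 13, 7, 8, 3, 9, 0, 12, 5]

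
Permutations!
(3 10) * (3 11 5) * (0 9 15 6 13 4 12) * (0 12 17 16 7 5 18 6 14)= (0 9 15 14)(3 10 11 18 6 13 4 17 16 7 5)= [9, 1, 2, 10, 17, 3, 13, 5, 8, 15, 11, 18, 12, 4, 0, 14, 7, 16, 6]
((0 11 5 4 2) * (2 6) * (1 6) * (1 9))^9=((0 11 5 4 9 1 6 2))^9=(0 11 5 4 9 1 6 2)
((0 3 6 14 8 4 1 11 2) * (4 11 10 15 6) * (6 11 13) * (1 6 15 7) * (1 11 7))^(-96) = ((0 3 4 6 14 8 13 15 7 11 2)(1 10))^(-96) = (0 6 13 11 3 14 15 2 4 8 7)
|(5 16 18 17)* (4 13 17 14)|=7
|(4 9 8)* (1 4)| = 4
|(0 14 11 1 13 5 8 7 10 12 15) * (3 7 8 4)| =12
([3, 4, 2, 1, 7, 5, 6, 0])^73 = (0 4 3 7 1)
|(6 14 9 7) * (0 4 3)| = 12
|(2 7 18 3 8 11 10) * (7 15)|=8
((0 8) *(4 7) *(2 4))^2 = (8)(2 7 4)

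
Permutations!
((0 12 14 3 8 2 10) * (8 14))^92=(14)(0 8 10 12 2)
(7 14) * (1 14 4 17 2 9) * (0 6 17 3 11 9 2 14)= [6, 0, 2, 11, 3, 5, 17, 4, 8, 1, 10, 9, 12, 13, 7, 15, 16, 14]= (0 6 17 14 7 4 3 11 9 1)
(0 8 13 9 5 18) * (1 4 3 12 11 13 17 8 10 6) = [10, 4, 2, 12, 3, 18, 1, 7, 17, 5, 6, 13, 11, 9, 14, 15, 16, 8, 0] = (0 10 6 1 4 3 12 11 13 9 5 18)(8 17)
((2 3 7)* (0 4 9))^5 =(0 9 4)(2 7 3)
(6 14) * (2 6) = (2 6 14) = [0, 1, 6, 3, 4, 5, 14, 7, 8, 9, 10, 11, 12, 13, 2]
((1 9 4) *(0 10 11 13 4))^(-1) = (0 9 1 4 13 11 10)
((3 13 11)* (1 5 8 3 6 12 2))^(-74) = ((1 5 8 3 13 11 6 12 2))^(-74) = (1 12 11 3 5 2 6 13 8)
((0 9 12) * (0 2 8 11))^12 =(12)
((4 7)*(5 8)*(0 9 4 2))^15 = (9)(5 8)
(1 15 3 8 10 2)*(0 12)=(0 12)(1 15 3 8 10 2)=[12, 15, 1, 8, 4, 5, 6, 7, 10, 9, 2, 11, 0, 13, 14, 3]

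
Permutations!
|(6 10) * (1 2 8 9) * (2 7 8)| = |(1 7 8 9)(6 10)| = 4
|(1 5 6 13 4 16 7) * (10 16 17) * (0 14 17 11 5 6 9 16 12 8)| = 18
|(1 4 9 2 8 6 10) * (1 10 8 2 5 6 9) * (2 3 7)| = 12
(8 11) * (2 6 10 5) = [0, 1, 6, 3, 4, 2, 10, 7, 11, 9, 5, 8] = (2 6 10 5)(8 11)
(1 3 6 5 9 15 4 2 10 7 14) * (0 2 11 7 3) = (0 2 10 3 6 5 9 15 4 11 7 14 1) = [2, 0, 10, 6, 11, 9, 5, 14, 8, 15, 3, 7, 12, 13, 1, 4]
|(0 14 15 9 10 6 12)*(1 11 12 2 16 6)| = |(0 14 15 9 10 1 11 12)(2 16 6)| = 24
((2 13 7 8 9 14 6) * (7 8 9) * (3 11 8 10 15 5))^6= ((2 13 10 15 5 3 11 8 7 9 14 6))^6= (2 11)(3 6)(5 14)(7 10)(8 13)(9 15)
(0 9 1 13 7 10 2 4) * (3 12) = (0 9 1 13 7 10 2 4)(3 12) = [9, 13, 4, 12, 0, 5, 6, 10, 8, 1, 2, 11, 3, 7]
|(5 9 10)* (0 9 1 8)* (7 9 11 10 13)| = |(0 11 10 5 1 8)(7 9 13)| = 6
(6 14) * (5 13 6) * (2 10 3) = (2 10 3)(5 13 6 14) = [0, 1, 10, 2, 4, 13, 14, 7, 8, 9, 3, 11, 12, 6, 5]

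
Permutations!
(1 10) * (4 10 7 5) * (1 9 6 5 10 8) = (1 7 10 9 6 5 4 8) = [0, 7, 2, 3, 8, 4, 5, 10, 1, 6, 9]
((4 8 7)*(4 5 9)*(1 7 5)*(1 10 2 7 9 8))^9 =((1 9 4)(2 7 10)(5 8))^9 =(10)(5 8)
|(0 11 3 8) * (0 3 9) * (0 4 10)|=10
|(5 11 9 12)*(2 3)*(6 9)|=10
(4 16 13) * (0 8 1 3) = (0 8 1 3)(4 16 13) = [8, 3, 2, 0, 16, 5, 6, 7, 1, 9, 10, 11, 12, 4, 14, 15, 13]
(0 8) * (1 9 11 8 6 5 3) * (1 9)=(0 6 5 3 9 11 8)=[6, 1, 2, 9, 4, 3, 5, 7, 0, 11, 10, 8]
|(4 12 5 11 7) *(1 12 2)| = |(1 12 5 11 7 4 2)| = 7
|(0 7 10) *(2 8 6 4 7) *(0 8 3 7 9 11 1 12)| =12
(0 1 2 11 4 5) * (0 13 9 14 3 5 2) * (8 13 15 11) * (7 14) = [1, 0, 8, 5, 2, 15, 6, 14, 13, 7, 10, 4, 12, 9, 3, 11] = (0 1)(2 8 13 9 7 14 3 5 15 11 4)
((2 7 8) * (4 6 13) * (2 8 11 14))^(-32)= (14)(4 6 13)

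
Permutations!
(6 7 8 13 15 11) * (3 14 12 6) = (3 14 12 6 7 8 13 15 11) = [0, 1, 2, 14, 4, 5, 7, 8, 13, 9, 10, 3, 6, 15, 12, 11]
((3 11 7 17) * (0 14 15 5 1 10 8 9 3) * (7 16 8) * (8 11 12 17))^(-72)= ((0 14 15 5 1 10 7 8 9 3 12 17)(11 16))^(-72)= (17)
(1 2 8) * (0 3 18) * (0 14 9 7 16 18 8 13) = (0 3 8 1 2 13)(7 16 18 14 9) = [3, 2, 13, 8, 4, 5, 6, 16, 1, 7, 10, 11, 12, 0, 9, 15, 18, 17, 14]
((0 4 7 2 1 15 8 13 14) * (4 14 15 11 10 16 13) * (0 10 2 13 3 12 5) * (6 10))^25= (0 14 6 10 16 3 12 5)(1 11 2)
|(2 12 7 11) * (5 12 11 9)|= 4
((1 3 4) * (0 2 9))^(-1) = ((0 2 9)(1 3 4))^(-1) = (0 9 2)(1 4 3)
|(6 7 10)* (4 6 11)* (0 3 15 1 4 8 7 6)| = |(0 3 15 1 4)(7 10 11 8)| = 20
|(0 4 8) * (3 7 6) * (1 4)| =12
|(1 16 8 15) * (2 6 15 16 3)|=10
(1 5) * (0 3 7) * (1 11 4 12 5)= (0 3 7)(4 12 5 11)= [3, 1, 2, 7, 12, 11, 6, 0, 8, 9, 10, 4, 5]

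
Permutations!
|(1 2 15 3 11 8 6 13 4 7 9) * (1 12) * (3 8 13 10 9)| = |(1 2 15 8 6 10 9 12)(3 11 13 4 7)| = 40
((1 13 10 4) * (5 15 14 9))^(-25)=(1 4 10 13)(5 9 14 15)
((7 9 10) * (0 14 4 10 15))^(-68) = ((0 14 4 10 7 9 15))^(-68) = (0 4 7 15 14 10 9)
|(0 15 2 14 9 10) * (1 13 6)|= |(0 15 2 14 9 10)(1 13 6)|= 6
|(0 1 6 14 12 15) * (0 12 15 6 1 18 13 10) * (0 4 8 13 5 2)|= 4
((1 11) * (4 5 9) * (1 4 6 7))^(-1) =(1 7 6 9 5 4 11)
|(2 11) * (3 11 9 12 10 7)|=7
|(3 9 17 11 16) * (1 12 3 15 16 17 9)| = 6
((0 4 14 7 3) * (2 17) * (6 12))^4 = (17)(0 3 7 14 4)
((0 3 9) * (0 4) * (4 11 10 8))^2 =((0 3 9 11 10 8 4))^2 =(0 9 10 4 3 11 8)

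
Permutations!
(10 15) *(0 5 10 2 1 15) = (0 5 10)(1 15 2) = [5, 15, 1, 3, 4, 10, 6, 7, 8, 9, 0, 11, 12, 13, 14, 2]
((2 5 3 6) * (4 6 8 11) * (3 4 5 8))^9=((2 8 11 5 4 6))^9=(2 5)(4 8)(6 11)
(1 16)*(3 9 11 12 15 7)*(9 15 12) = (1 16)(3 15 7)(9 11) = [0, 16, 2, 15, 4, 5, 6, 3, 8, 11, 10, 9, 12, 13, 14, 7, 1]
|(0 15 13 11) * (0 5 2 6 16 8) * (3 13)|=10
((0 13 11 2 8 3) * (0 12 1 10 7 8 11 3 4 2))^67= (0 13 3 12 1 10 7 8 4 2 11)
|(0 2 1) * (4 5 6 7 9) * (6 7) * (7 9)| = 3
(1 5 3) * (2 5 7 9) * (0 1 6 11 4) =[1, 7, 5, 6, 0, 3, 11, 9, 8, 2, 10, 4] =(0 1 7 9 2 5 3 6 11 4)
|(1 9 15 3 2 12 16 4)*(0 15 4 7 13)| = |(0 15 3 2 12 16 7 13)(1 9 4)| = 24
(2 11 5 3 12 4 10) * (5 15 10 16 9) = (2 11 15 10)(3 12 4 16 9 5) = [0, 1, 11, 12, 16, 3, 6, 7, 8, 5, 2, 15, 4, 13, 14, 10, 9]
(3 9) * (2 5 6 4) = (2 5 6 4)(3 9) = [0, 1, 5, 9, 2, 6, 4, 7, 8, 3]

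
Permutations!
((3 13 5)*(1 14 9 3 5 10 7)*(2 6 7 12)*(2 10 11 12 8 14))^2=(1 6)(2 7)(3 11 10 14)(8 9 13 12)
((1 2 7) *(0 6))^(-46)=((0 6)(1 2 7))^(-46)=(1 7 2)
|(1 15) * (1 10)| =3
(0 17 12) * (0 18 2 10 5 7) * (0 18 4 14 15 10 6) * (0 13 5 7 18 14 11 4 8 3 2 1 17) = (1 17 12 8 3 2 6 13 5 18)(4 11)(7 14 15 10) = [0, 17, 6, 2, 11, 18, 13, 14, 3, 9, 7, 4, 8, 5, 15, 10, 16, 12, 1]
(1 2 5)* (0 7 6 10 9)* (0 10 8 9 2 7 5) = (0 5 1 7 6 8 9 10 2) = [5, 7, 0, 3, 4, 1, 8, 6, 9, 10, 2]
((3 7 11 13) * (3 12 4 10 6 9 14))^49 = (3 14 9 6 10 4 12 13 11 7) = ((3 7 11 13 12 4 10 6 9 14))^49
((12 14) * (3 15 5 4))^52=(15)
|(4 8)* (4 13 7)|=|(4 8 13 7)|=4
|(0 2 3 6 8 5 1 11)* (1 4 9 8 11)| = 20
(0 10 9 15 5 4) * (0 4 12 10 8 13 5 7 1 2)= [8, 2, 0, 3, 4, 12, 6, 1, 13, 15, 9, 11, 10, 5, 14, 7]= (0 8 13 5 12 10 9 15 7 1 2)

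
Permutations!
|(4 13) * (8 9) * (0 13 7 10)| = 10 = |(0 13 4 7 10)(8 9)|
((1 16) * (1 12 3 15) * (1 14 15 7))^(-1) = (1 7 3 12 16)(14 15)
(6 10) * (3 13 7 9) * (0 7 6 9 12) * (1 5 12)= (0 7 1 5 12)(3 13 6 10 9)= [7, 5, 2, 13, 4, 12, 10, 1, 8, 3, 9, 11, 0, 6]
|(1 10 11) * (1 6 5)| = 5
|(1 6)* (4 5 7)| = 6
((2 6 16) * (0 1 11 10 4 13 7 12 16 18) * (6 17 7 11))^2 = ((0 1 6 18)(2 17 7 12 16)(4 13 11 10))^2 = (0 6)(1 18)(2 7 16 17 12)(4 11)(10 13)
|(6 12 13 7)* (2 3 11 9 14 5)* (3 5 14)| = 12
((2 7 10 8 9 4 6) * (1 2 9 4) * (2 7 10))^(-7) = ((1 7 2 10 8 4 6 9))^(-7) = (1 7 2 10 8 4 6 9)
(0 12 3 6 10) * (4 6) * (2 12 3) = (0 3 4 6 10)(2 12) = [3, 1, 12, 4, 6, 5, 10, 7, 8, 9, 0, 11, 2]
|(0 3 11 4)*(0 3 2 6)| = 3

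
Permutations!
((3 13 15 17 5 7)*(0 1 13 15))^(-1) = (0 13 1)(3 7 5 17 15) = ((0 1 13)(3 15 17 5 7))^(-1)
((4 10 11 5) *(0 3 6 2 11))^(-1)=((0 3 6 2 11 5 4 10))^(-1)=(0 10 4 5 11 2 6 3)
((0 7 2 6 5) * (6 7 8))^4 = ((0 8 6 5)(2 7))^4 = (8)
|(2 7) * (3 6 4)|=|(2 7)(3 6 4)|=6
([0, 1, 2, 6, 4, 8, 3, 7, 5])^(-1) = [0, 1, 2, 6, 4, 8, 3, 7, 5]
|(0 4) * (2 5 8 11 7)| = 10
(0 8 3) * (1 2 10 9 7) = [8, 2, 10, 0, 4, 5, 6, 1, 3, 7, 9] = (0 8 3)(1 2 10 9 7)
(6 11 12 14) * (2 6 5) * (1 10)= (1 10)(2 6 11 12 14 5)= [0, 10, 6, 3, 4, 2, 11, 7, 8, 9, 1, 12, 14, 13, 5]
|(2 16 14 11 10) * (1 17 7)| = 15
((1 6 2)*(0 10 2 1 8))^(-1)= (0 8 2 10)(1 6)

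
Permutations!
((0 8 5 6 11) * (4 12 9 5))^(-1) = ((0 8 4 12 9 5 6 11))^(-1) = (0 11 6 5 9 12 4 8)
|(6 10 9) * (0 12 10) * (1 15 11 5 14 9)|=|(0 12 10 1 15 11 5 14 9 6)|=10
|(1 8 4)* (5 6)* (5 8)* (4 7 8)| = |(1 5 6 4)(7 8)| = 4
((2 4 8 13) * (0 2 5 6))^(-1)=(0 6 5 13 8 4 2)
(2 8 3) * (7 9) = (2 8 3)(7 9) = [0, 1, 8, 2, 4, 5, 6, 9, 3, 7]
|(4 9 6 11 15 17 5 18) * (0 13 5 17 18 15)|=9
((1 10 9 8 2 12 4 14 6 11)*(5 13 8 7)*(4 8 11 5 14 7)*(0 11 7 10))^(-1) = (0 1 11)(2 8 12)(4 9 10)(5 6 14 7 13)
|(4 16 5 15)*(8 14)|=4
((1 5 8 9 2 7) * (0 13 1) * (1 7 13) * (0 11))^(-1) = (0 11 7 13 2 9 8 5 1)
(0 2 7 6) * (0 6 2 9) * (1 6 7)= (0 9)(1 6 7 2)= [9, 6, 1, 3, 4, 5, 7, 2, 8, 0]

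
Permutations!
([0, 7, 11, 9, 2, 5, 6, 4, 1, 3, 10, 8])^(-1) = [0, 8, 4, 9, 7, 5, 6, 1, 11, 3, 10, 2]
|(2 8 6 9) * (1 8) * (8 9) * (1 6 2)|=6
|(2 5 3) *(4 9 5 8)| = 6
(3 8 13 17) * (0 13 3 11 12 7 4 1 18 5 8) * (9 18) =(0 13 17 11 12 7 4 1 9 18 5 8 3) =[13, 9, 2, 0, 1, 8, 6, 4, 3, 18, 10, 12, 7, 17, 14, 15, 16, 11, 5]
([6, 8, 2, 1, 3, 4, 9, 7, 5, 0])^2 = [9, 5, 2, 8, 1, 3, 0, 7, 4, 6]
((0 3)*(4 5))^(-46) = ((0 3)(4 5))^(-46) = (5)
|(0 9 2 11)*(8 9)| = |(0 8 9 2 11)| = 5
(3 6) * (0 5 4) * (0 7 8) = (0 5 4 7 8)(3 6) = [5, 1, 2, 6, 7, 4, 3, 8, 0]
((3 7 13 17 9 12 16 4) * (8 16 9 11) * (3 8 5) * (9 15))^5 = ((3 7 13 17 11 5)(4 8 16)(9 12 15))^5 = (3 5 11 17 13 7)(4 16 8)(9 15 12)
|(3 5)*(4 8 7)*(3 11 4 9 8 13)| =15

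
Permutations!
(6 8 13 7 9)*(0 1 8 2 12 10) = (0 1 8 13 7 9 6 2 12 10) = [1, 8, 12, 3, 4, 5, 2, 9, 13, 6, 0, 11, 10, 7]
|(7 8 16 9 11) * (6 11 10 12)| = 8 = |(6 11 7 8 16 9 10 12)|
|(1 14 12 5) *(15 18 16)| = 12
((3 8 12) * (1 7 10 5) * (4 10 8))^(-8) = ((1 7 8 12 3 4 10 5))^(-8) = (12)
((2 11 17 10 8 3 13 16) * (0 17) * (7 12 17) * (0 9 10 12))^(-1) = (0 7)(2 16 13 3 8 10 9 11)(12 17)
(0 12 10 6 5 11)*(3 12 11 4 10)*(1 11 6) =(0 6 5 4 10 1 11)(3 12) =[6, 11, 2, 12, 10, 4, 5, 7, 8, 9, 1, 0, 3]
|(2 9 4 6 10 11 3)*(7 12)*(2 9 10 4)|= |(2 10 11 3 9)(4 6)(7 12)|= 10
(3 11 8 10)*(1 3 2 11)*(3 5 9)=(1 5 9 3)(2 11 8 10)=[0, 5, 11, 1, 4, 9, 6, 7, 10, 3, 2, 8]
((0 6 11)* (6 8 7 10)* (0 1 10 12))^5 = (0 8 7 12)(1 10 6 11)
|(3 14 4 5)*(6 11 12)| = 12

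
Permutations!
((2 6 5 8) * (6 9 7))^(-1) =((2 9 7 6 5 8))^(-1) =(2 8 5 6 7 9)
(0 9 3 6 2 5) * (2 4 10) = (0 9 3 6 4 10 2 5) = [9, 1, 5, 6, 10, 0, 4, 7, 8, 3, 2]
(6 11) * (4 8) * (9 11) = (4 8)(6 9 11) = [0, 1, 2, 3, 8, 5, 9, 7, 4, 11, 10, 6]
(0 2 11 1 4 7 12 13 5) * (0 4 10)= [2, 10, 11, 3, 7, 4, 6, 12, 8, 9, 0, 1, 13, 5]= (0 2 11 1 10)(4 7 12 13 5)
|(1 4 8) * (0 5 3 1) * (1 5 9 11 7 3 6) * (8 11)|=21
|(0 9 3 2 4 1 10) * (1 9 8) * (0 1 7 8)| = 4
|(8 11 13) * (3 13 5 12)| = 6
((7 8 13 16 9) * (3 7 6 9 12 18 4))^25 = ((3 7 8 13 16 12 18 4)(6 9))^25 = (3 7 8 13 16 12 18 4)(6 9)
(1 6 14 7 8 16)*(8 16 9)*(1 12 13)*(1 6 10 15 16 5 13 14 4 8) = [0, 10, 2, 3, 8, 13, 4, 5, 9, 1, 15, 11, 14, 6, 7, 16, 12] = (1 10 15 16 12 14 7 5 13 6 4 8 9)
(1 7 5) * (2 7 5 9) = (1 5)(2 7 9) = [0, 5, 7, 3, 4, 1, 6, 9, 8, 2]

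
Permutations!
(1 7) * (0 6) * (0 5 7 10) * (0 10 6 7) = (10)(0 7 1 6 5) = [7, 6, 2, 3, 4, 0, 5, 1, 8, 9, 10]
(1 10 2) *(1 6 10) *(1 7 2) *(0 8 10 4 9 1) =(0 8 10)(1 7 2 6 4 9) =[8, 7, 6, 3, 9, 5, 4, 2, 10, 1, 0]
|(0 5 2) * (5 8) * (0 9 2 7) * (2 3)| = |(0 8 5 7)(2 9 3)| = 12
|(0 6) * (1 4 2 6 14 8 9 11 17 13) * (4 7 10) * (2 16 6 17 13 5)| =12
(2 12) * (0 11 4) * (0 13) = (0 11 4 13)(2 12) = [11, 1, 12, 3, 13, 5, 6, 7, 8, 9, 10, 4, 2, 0]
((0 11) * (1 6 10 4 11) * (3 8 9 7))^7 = (0 1 6 10 4 11)(3 7 9 8)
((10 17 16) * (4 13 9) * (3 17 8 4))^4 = (3 8)(4 17)(9 10)(13 16) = ((3 17 16 10 8 4 13 9))^4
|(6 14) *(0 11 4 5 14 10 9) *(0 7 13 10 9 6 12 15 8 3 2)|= |(0 11 4 5 14 12 15 8 3 2)(6 9 7 13 10)|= 10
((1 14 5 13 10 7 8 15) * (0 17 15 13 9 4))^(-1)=((0 17 15 1 14 5 9 4)(7 8 13 10))^(-1)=(0 4 9 5 14 1 15 17)(7 10 13 8)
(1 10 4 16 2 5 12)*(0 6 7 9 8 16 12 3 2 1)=(0 6 7 9 8 16 1 10 4 12)(2 5 3)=[6, 10, 5, 2, 12, 3, 7, 9, 16, 8, 4, 11, 0, 13, 14, 15, 1]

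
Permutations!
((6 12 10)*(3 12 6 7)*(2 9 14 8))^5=((2 9 14 8)(3 12 10 7))^5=(2 9 14 8)(3 12 10 7)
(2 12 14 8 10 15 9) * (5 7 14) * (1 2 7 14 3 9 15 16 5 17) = (1 2 12 17)(3 9 7)(5 14 8 10 16) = [0, 2, 12, 9, 4, 14, 6, 3, 10, 7, 16, 11, 17, 13, 8, 15, 5, 1]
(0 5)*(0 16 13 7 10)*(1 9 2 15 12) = [5, 9, 15, 3, 4, 16, 6, 10, 8, 2, 0, 11, 1, 7, 14, 12, 13] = (0 5 16 13 7 10)(1 9 2 15 12)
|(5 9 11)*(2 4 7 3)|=|(2 4 7 3)(5 9 11)|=12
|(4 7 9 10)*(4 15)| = 5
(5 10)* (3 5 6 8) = [0, 1, 2, 5, 4, 10, 8, 7, 3, 9, 6] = (3 5 10 6 8)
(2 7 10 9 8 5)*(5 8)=[0, 1, 7, 3, 4, 2, 6, 10, 8, 5, 9]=(2 7 10 9 5)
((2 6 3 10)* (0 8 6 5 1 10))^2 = ((0 8 6 3)(1 10 2 5))^2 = (0 6)(1 2)(3 8)(5 10)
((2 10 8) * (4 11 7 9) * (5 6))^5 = (2 8 10)(4 11 7 9)(5 6)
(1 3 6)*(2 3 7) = (1 7 2 3 6) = [0, 7, 3, 6, 4, 5, 1, 2]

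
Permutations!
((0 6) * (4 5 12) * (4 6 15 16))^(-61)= (0 16 5 6 15 4 12)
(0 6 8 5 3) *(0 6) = [0, 1, 2, 6, 4, 3, 8, 7, 5] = (3 6 8 5)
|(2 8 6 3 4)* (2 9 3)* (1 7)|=6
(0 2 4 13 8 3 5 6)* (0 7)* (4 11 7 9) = [2, 1, 11, 5, 13, 6, 9, 0, 3, 4, 10, 7, 12, 8] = (0 2 11 7)(3 5 6 9 4 13 8)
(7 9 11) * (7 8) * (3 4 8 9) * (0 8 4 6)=(0 8 7 3 6)(9 11)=[8, 1, 2, 6, 4, 5, 0, 3, 7, 11, 10, 9]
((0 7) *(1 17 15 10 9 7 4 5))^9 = ((0 4 5 1 17 15 10 9 7))^9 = (17)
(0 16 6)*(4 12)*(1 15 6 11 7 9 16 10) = [10, 15, 2, 3, 12, 5, 0, 9, 8, 16, 1, 7, 4, 13, 14, 6, 11] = (0 10 1 15 6)(4 12)(7 9 16 11)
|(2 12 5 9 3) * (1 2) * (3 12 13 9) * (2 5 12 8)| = 12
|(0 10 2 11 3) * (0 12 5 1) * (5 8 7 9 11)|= |(0 10 2 5 1)(3 12 8 7 9 11)|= 30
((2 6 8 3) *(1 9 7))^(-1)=((1 9 7)(2 6 8 3))^(-1)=(1 7 9)(2 3 8 6)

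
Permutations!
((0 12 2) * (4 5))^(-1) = ((0 12 2)(4 5))^(-1) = (0 2 12)(4 5)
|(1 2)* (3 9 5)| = 6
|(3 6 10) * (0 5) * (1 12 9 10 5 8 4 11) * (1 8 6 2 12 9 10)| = 12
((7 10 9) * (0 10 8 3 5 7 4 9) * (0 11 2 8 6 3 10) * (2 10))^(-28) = (11)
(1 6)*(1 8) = [0, 6, 2, 3, 4, 5, 8, 7, 1] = (1 6 8)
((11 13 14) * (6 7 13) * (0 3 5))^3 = ((0 3 5)(6 7 13 14 11))^3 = (6 14 7 11 13)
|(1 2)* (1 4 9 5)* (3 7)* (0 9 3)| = |(0 9 5 1 2 4 3 7)| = 8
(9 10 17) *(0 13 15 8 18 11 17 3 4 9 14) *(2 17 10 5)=(0 13 15 8 18 11 10 3 4 9 5 2 17 14)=[13, 1, 17, 4, 9, 2, 6, 7, 18, 5, 3, 10, 12, 15, 0, 8, 16, 14, 11]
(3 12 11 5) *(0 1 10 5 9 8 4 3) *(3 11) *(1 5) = (0 5)(1 10)(3 12)(4 11 9 8) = [5, 10, 2, 12, 11, 0, 6, 7, 4, 8, 1, 9, 3]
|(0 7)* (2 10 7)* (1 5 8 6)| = 4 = |(0 2 10 7)(1 5 8 6)|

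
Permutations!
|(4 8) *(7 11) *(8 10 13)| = |(4 10 13 8)(7 11)| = 4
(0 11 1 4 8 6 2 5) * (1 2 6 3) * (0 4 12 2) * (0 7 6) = [11, 12, 5, 1, 8, 4, 0, 6, 3, 9, 10, 7, 2] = (0 11 7 6)(1 12 2 5 4 8 3)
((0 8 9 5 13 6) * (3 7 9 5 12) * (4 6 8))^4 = ((0 4 6)(3 7 9 12)(5 13 8))^4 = (0 4 6)(5 13 8)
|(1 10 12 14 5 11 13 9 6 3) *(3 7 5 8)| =6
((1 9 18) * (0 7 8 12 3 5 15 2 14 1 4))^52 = (18)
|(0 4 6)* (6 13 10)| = |(0 4 13 10 6)| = 5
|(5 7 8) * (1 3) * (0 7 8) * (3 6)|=6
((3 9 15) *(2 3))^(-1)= (2 15 9 3)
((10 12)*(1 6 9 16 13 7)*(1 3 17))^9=((1 6 9 16 13 7 3 17)(10 12))^9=(1 6 9 16 13 7 3 17)(10 12)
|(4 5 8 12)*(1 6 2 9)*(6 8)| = 8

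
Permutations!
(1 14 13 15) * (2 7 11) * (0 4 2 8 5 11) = (0 4 2 7)(1 14 13 15)(5 11 8) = [4, 14, 7, 3, 2, 11, 6, 0, 5, 9, 10, 8, 12, 15, 13, 1]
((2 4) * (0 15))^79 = ((0 15)(2 4))^79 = (0 15)(2 4)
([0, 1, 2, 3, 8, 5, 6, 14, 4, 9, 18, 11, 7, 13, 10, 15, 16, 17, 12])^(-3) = [0, 1, 2, 3, 8, 5, 6, 10, 4, 9, 12, 11, 14, 13, 18, 15, 16, 17, 7]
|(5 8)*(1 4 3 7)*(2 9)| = 4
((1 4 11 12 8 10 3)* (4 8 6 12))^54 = ((1 8 10 3)(4 11)(6 12))^54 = (12)(1 10)(3 8)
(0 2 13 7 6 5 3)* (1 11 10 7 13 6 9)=(13)(0 2 6 5 3)(1 11 10 7 9)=[2, 11, 6, 0, 4, 3, 5, 9, 8, 1, 7, 10, 12, 13]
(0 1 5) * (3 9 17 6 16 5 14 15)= [1, 14, 2, 9, 4, 0, 16, 7, 8, 17, 10, 11, 12, 13, 15, 3, 5, 6]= (0 1 14 15 3 9 17 6 16 5)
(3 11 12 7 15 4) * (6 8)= (3 11 12 7 15 4)(6 8)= [0, 1, 2, 11, 3, 5, 8, 15, 6, 9, 10, 12, 7, 13, 14, 4]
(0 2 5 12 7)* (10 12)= (0 2 5 10 12 7)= [2, 1, 5, 3, 4, 10, 6, 0, 8, 9, 12, 11, 7]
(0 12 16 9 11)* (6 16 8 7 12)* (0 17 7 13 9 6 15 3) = (0 15 3)(6 16)(7 12 8 13 9 11 17) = [15, 1, 2, 0, 4, 5, 16, 12, 13, 11, 10, 17, 8, 9, 14, 3, 6, 7]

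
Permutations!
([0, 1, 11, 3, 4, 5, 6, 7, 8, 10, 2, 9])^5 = [0, 1, 11, 3, 4, 5, 6, 7, 8, 10, 2, 9]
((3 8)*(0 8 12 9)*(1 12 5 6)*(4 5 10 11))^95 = ((0 8 3 10 11 4 5 6 1 12 9))^95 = (0 6 10 9 5 3 12 4 8 1 11)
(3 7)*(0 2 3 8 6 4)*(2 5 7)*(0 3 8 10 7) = (0 5)(2 8 6 4 3)(7 10) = [5, 1, 8, 2, 3, 0, 4, 10, 6, 9, 7]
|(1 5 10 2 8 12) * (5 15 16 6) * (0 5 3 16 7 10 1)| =|(0 5 1 15 7 10 2 8 12)(3 16 6)| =9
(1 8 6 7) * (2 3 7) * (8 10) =[0, 10, 3, 7, 4, 5, 2, 1, 6, 9, 8] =(1 10 8 6 2 3 7)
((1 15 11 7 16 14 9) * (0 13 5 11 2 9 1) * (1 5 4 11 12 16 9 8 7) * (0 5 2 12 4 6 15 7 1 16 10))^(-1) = ((0 13 6 15 12 10)(1 7 9 5 4 11 16 14 2 8))^(-1) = (0 10 12 15 6 13)(1 8 2 14 16 11 4 5 9 7)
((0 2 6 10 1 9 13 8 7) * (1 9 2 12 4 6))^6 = (0 13 6)(4 7 9)(8 10 12)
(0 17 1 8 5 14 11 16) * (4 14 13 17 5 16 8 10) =(0 5 13 17 1 10 4 14 11 8 16) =[5, 10, 2, 3, 14, 13, 6, 7, 16, 9, 4, 8, 12, 17, 11, 15, 0, 1]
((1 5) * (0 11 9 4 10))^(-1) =((0 11 9 4 10)(1 5))^(-1) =(0 10 4 9 11)(1 5)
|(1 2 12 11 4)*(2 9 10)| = 7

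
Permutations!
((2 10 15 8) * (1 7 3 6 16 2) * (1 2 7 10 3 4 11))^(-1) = ((1 10 15 8 2 3 6 16 7 4 11))^(-1) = (1 11 4 7 16 6 3 2 8 15 10)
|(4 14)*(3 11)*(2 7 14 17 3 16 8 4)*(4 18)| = |(2 7 14)(3 11 16 8 18 4 17)| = 21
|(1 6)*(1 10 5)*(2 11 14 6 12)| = |(1 12 2 11 14 6 10 5)| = 8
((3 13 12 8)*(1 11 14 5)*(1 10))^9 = (1 10 5 14 11)(3 13 12 8)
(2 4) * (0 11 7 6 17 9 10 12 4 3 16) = [11, 1, 3, 16, 2, 5, 17, 6, 8, 10, 12, 7, 4, 13, 14, 15, 0, 9] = (0 11 7 6 17 9 10 12 4 2 3 16)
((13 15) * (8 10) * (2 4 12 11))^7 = ((2 4 12 11)(8 10)(13 15))^7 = (2 11 12 4)(8 10)(13 15)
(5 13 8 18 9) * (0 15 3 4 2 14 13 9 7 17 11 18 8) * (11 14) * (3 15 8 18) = (0 8 18 7 17 14 13)(2 11 3 4)(5 9) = [8, 1, 11, 4, 2, 9, 6, 17, 18, 5, 10, 3, 12, 0, 13, 15, 16, 14, 7]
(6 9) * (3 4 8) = (3 4 8)(6 9) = [0, 1, 2, 4, 8, 5, 9, 7, 3, 6]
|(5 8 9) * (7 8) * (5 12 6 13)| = |(5 7 8 9 12 6 13)| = 7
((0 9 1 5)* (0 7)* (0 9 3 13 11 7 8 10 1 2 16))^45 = (0 9 13 16 7 3 2 11)(1 5 8 10)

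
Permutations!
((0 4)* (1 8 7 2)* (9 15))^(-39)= (0 4)(1 8 7 2)(9 15)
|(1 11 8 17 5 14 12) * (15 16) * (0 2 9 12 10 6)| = |(0 2 9 12 1 11 8 17 5 14 10 6)(15 16)| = 12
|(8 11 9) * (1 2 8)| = 5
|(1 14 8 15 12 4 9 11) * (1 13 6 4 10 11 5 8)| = |(1 14)(4 9 5 8 15 12 10 11 13 6)| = 10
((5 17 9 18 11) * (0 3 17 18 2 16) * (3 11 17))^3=(0 18 2 11 17 16 5 9)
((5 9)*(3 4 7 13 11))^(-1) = ((3 4 7 13 11)(5 9))^(-1) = (3 11 13 7 4)(5 9)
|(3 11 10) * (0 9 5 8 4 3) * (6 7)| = 8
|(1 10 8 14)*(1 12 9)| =|(1 10 8 14 12 9)| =6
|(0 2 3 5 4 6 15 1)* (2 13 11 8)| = |(0 13 11 8 2 3 5 4 6 15 1)| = 11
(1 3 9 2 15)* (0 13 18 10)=(0 13 18 10)(1 3 9 2 15)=[13, 3, 15, 9, 4, 5, 6, 7, 8, 2, 0, 11, 12, 18, 14, 1, 16, 17, 10]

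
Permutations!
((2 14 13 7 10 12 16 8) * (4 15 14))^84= (2 13 16 15 10)(4 7 8 14 12)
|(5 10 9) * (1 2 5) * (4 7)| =10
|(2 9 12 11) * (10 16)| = |(2 9 12 11)(10 16)| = 4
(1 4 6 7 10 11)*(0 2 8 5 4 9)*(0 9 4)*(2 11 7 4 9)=(0 11 1 9 2 8 5)(4 6)(7 10)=[11, 9, 8, 3, 6, 0, 4, 10, 5, 2, 7, 1]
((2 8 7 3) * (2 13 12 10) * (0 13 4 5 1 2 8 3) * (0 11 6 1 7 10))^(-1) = ((0 13 12)(1 2 3 4 5 7 11 6)(8 10))^(-1) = (0 12 13)(1 6 11 7 5 4 3 2)(8 10)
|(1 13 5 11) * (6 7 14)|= 12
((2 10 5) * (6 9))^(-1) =((2 10 5)(6 9))^(-1) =(2 5 10)(6 9)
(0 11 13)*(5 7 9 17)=(0 11 13)(5 7 9 17)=[11, 1, 2, 3, 4, 7, 6, 9, 8, 17, 10, 13, 12, 0, 14, 15, 16, 5]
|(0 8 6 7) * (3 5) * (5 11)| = |(0 8 6 7)(3 11 5)| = 12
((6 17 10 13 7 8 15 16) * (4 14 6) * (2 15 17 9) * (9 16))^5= (17)(2 9 15)(4 14 6 16)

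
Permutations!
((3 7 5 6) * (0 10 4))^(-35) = (0 10 4)(3 7 5 6)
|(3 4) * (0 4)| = 3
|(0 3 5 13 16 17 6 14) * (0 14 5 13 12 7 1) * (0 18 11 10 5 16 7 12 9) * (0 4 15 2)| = 39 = |(0 3 13 7 1 18 11 10 5 9 4 15 2)(6 16 17)|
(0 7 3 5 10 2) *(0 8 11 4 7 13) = (0 13)(2 8 11 4 7 3 5 10) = [13, 1, 8, 5, 7, 10, 6, 3, 11, 9, 2, 4, 12, 0]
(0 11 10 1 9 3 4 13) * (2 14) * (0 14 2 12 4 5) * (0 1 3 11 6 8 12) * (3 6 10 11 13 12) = (0 10 6 8 3 5 1 9 13 14)(4 12) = [10, 9, 2, 5, 12, 1, 8, 7, 3, 13, 6, 11, 4, 14, 0]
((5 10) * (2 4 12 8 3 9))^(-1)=(2 9 3 8 12 4)(5 10)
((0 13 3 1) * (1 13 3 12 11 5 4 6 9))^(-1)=(0 1 9 6 4 5 11 12 13 3)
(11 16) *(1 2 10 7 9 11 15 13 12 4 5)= [0, 2, 10, 3, 5, 1, 6, 9, 8, 11, 7, 16, 4, 12, 14, 13, 15]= (1 2 10 7 9 11 16 15 13 12 4 5)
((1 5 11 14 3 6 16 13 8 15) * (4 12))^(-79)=(1 5 11 14 3 6 16 13 8 15)(4 12)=((1 5 11 14 3 6 16 13 8 15)(4 12))^(-79)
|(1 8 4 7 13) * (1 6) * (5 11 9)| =6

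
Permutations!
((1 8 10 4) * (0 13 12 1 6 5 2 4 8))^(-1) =(0 1 12 13)(2 5 6 4)(8 10)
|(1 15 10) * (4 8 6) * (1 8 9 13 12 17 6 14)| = 30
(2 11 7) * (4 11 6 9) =(2 6 9 4 11 7) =[0, 1, 6, 3, 11, 5, 9, 2, 8, 4, 10, 7]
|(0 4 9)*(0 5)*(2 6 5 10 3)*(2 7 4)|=|(0 2 6 5)(3 7 4 9 10)|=20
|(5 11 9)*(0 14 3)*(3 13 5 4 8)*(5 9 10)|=21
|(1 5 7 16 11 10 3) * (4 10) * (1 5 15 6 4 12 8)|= 12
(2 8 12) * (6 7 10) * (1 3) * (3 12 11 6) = (1 12 2 8 11 6 7 10 3) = [0, 12, 8, 1, 4, 5, 7, 10, 11, 9, 3, 6, 2]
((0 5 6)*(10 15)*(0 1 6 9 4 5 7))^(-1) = (0 7)(1 6)(4 9 5)(10 15)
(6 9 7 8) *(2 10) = (2 10)(6 9 7 8) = [0, 1, 10, 3, 4, 5, 9, 8, 6, 7, 2]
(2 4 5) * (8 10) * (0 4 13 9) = [4, 1, 13, 3, 5, 2, 6, 7, 10, 0, 8, 11, 12, 9] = (0 4 5 2 13 9)(8 10)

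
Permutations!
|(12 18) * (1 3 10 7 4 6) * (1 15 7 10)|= 4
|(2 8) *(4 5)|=2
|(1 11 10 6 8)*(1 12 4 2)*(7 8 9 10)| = |(1 11 7 8 12 4 2)(6 9 10)| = 21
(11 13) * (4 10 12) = (4 10 12)(11 13) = [0, 1, 2, 3, 10, 5, 6, 7, 8, 9, 12, 13, 4, 11]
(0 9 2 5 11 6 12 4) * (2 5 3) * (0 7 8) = (0 9 5 11 6 12 4 7 8)(2 3) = [9, 1, 3, 2, 7, 11, 12, 8, 0, 5, 10, 6, 4]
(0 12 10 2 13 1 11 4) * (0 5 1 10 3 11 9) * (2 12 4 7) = [4, 9, 13, 11, 5, 1, 6, 2, 8, 0, 12, 7, 3, 10] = (0 4 5 1 9)(2 13 10 12 3 11 7)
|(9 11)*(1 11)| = 3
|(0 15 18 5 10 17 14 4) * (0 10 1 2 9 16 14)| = 12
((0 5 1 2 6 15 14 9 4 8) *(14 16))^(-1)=((0 5 1 2 6 15 16 14 9 4 8))^(-1)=(0 8 4 9 14 16 15 6 2 1 5)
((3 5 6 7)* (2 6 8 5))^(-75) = (2 6 7 3)(5 8)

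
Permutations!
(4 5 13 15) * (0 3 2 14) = (0 3 2 14)(4 5 13 15) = [3, 1, 14, 2, 5, 13, 6, 7, 8, 9, 10, 11, 12, 15, 0, 4]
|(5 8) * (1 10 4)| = 6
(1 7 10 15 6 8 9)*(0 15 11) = [15, 7, 2, 3, 4, 5, 8, 10, 9, 1, 11, 0, 12, 13, 14, 6] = (0 15 6 8 9 1 7 10 11)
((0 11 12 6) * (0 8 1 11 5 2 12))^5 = (0 8 2 11 6 5 1 12)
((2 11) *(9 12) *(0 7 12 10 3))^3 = ((0 7 12 9 10 3)(2 11))^3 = (0 9)(2 11)(3 12)(7 10)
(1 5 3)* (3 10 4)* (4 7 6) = (1 5 10 7 6 4 3) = [0, 5, 2, 1, 3, 10, 4, 6, 8, 9, 7]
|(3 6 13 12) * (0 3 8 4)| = 7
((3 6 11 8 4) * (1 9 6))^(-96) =(1 6 8 3 9 11 4)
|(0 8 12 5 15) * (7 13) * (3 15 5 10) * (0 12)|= 4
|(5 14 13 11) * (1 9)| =|(1 9)(5 14 13 11)| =4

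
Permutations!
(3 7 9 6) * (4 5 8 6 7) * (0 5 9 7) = (0 5 8 6 3 4 9) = [5, 1, 2, 4, 9, 8, 3, 7, 6, 0]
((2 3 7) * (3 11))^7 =((2 11 3 7))^7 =(2 7 3 11)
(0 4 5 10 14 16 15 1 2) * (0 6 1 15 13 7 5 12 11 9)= (0 4 12 11 9)(1 2 6)(5 10 14 16 13 7)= [4, 2, 6, 3, 12, 10, 1, 5, 8, 0, 14, 9, 11, 7, 16, 15, 13]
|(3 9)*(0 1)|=2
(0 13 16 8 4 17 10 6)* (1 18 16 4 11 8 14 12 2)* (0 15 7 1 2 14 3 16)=(0 13 4 17 10 6 15 7 1 18)(3 16)(8 11)(12 14)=[13, 18, 2, 16, 17, 5, 15, 1, 11, 9, 6, 8, 14, 4, 12, 7, 3, 10, 0]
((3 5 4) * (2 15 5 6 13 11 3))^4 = ((2 15 5 4)(3 6 13 11))^4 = (15)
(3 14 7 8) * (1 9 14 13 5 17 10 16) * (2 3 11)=(1 9 14 7 8 11 2 3 13 5 17 10 16)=[0, 9, 3, 13, 4, 17, 6, 8, 11, 14, 16, 2, 12, 5, 7, 15, 1, 10]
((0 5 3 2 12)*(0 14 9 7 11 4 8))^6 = (0 9 5 7 3 11 2 4 12 8 14)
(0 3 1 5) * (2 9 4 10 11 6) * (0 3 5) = [5, 0, 9, 1, 10, 3, 2, 7, 8, 4, 11, 6] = (0 5 3 1)(2 9 4 10 11 6)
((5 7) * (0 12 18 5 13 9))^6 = ((0 12 18 5 7 13 9))^6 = (0 9 13 7 5 18 12)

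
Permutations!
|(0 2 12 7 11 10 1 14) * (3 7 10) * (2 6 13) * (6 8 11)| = 12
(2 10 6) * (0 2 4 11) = (0 2 10 6 4 11) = [2, 1, 10, 3, 11, 5, 4, 7, 8, 9, 6, 0]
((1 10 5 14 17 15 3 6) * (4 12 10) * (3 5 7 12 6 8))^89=(1 6 4)(3 8)(5 14 17 15)(7 10 12)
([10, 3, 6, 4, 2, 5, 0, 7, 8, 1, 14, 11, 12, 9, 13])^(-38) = [14, 4, 0, 2, 6, 5, 10, 7, 8, 3, 13, 11, 12, 1, 9]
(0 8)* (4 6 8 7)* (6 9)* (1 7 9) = (0 9 6 8)(1 7 4) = [9, 7, 2, 3, 1, 5, 8, 4, 0, 6]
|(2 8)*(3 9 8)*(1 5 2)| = |(1 5 2 3 9 8)| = 6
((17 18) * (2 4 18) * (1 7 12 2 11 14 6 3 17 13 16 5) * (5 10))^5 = ((1 7 12 2 4 18 13 16 10 5)(3 17 11 14 6))^5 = (1 18)(2 10)(4 5)(7 13)(12 16)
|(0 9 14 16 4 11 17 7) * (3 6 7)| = |(0 9 14 16 4 11 17 3 6 7)| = 10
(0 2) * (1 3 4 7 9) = [2, 3, 0, 4, 7, 5, 6, 9, 8, 1] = (0 2)(1 3 4 7 9)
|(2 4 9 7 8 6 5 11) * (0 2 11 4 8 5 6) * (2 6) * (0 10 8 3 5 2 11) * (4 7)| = 12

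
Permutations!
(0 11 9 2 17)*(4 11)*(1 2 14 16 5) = [4, 2, 17, 3, 11, 1, 6, 7, 8, 14, 10, 9, 12, 13, 16, 15, 5, 0] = (0 4 11 9 14 16 5 1 2 17)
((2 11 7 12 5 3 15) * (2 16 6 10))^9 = ((2 11 7 12 5 3 15 16 6 10))^9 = (2 10 6 16 15 3 5 12 7 11)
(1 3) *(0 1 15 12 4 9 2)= (0 1 3 15 12 4 9 2)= [1, 3, 0, 15, 9, 5, 6, 7, 8, 2, 10, 11, 4, 13, 14, 12]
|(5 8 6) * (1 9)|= 6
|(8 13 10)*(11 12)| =|(8 13 10)(11 12)| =6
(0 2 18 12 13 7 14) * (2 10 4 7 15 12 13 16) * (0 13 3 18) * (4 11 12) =(0 10 11 12 16 2)(3 18)(4 7 14 13 15) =[10, 1, 0, 18, 7, 5, 6, 14, 8, 9, 11, 12, 16, 15, 13, 4, 2, 17, 3]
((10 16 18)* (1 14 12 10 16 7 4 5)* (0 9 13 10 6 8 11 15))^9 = ((0 9 13 10 7 4 5 1 14 12 6 8 11 15)(16 18))^9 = (0 12 7 15 14 10 11 1 13 8 5 9 6 4)(16 18)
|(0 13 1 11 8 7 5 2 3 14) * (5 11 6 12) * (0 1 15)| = 21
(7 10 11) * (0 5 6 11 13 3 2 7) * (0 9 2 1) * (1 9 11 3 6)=(0 5 1)(2 7 10 13 6 3 9)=[5, 0, 7, 9, 4, 1, 3, 10, 8, 2, 13, 11, 12, 6]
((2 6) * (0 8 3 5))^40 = ((0 8 3 5)(2 6))^40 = (8)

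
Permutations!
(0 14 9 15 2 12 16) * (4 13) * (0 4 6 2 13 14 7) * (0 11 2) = (0 7 11 2 12 16 4 14 9 15 13 6) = [7, 1, 12, 3, 14, 5, 0, 11, 8, 15, 10, 2, 16, 6, 9, 13, 4]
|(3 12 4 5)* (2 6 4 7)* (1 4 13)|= |(1 4 5 3 12 7 2 6 13)|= 9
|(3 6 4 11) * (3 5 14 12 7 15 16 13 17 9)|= 13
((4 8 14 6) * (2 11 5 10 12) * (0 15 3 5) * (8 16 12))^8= ((0 15 3 5 10 8 14 6 4 16 12 2 11))^8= (0 4 5 2 14 15 16 10 11 6 3 12 8)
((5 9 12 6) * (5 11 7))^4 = (5 11 12)(6 9 7)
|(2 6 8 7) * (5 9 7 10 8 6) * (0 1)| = |(0 1)(2 5 9 7)(8 10)| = 4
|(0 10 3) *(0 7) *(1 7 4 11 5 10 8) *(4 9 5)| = 4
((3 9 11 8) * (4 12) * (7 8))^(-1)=(3 8 7 11 9)(4 12)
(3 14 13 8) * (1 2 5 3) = (1 2 5 3 14 13 8) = [0, 2, 5, 14, 4, 3, 6, 7, 1, 9, 10, 11, 12, 8, 13]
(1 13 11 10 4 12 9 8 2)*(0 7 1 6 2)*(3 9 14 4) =(0 7 1 13 11 10 3 9 8)(2 6)(4 12 14) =[7, 13, 6, 9, 12, 5, 2, 1, 0, 8, 3, 10, 14, 11, 4]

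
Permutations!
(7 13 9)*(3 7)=(3 7 13 9)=[0, 1, 2, 7, 4, 5, 6, 13, 8, 3, 10, 11, 12, 9]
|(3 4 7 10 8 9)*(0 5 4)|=8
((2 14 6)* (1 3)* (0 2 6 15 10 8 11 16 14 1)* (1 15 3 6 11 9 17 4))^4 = ((0 2 15 10 8 9 17 4 1 6 11 16 14 3))^4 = (0 8 1 14 15 17 11)(2 9 6 3 10 4 16)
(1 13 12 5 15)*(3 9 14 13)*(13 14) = (1 3 9 13 12 5 15) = [0, 3, 2, 9, 4, 15, 6, 7, 8, 13, 10, 11, 5, 12, 14, 1]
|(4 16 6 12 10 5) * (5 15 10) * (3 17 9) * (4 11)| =6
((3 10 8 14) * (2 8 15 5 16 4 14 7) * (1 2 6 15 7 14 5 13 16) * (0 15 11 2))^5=(0 5 16 15 1 4 13)(2 7 14 11 10 8 6 3)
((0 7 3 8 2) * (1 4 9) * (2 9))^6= (0 4 9 3)(1 8 7 2)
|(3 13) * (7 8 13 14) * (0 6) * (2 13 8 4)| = 6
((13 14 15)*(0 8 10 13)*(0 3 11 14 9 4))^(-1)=((0 8 10 13 9 4)(3 11 14 15))^(-1)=(0 4 9 13 10 8)(3 15 14 11)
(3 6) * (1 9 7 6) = (1 9 7 6 3) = [0, 9, 2, 1, 4, 5, 3, 6, 8, 7]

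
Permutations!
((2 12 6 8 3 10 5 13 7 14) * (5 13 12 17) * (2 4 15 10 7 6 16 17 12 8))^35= ((2 12 16 17 5 8 3 7 14 4 15 10 13 6))^35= (2 7)(3 6)(4 16)(5 10)(8 13)(12 14)(15 17)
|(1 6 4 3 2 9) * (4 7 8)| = |(1 6 7 8 4 3 2 9)| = 8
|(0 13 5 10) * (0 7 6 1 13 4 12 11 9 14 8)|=|(0 4 12 11 9 14 8)(1 13 5 10 7 6)|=42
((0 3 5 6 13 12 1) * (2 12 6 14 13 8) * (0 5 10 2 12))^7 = ((0 3 10 2)(1 5 14 13 6 8 12))^7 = (14)(0 2 10 3)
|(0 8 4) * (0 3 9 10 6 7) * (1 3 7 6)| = 4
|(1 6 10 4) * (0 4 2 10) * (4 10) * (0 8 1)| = 12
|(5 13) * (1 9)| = |(1 9)(5 13)| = 2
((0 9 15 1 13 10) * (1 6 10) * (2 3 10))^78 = (0 9 15 6 2 3 10)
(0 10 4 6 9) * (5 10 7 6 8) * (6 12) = (0 7 12 6 9)(4 8 5 10) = [7, 1, 2, 3, 8, 10, 9, 12, 5, 0, 4, 11, 6]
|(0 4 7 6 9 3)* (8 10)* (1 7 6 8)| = |(0 4 6 9 3)(1 7 8 10)| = 20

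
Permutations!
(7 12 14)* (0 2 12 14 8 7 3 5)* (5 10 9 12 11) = (0 2 11 5)(3 10 9 12 8 7 14) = [2, 1, 11, 10, 4, 0, 6, 14, 7, 12, 9, 5, 8, 13, 3]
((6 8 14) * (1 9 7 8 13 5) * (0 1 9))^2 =((0 1)(5 9 7 8 14 6 13))^2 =(5 7 14 13 9 8 6)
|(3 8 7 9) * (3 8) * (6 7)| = 4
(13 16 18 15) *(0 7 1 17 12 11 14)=[7, 17, 2, 3, 4, 5, 6, 1, 8, 9, 10, 14, 11, 16, 0, 13, 18, 12, 15]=(0 7 1 17 12 11 14)(13 16 18 15)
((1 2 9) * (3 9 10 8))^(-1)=(1 9 3 8 10 2)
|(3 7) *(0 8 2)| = |(0 8 2)(3 7)| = 6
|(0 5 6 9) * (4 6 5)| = |(0 4 6 9)| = 4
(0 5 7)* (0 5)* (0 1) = (0 1)(5 7) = [1, 0, 2, 3, 4, 7, 6, 5]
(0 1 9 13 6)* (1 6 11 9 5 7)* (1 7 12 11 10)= (0 6)(1 5 12 11 9 13 10)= [6, 5, 2, 3, 4, 12, 0, 7, 8, 13, 1, 9, 11, 10]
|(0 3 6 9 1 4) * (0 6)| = 4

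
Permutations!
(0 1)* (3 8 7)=(0 1)(3 8 7)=[1, 0, 2, 8, 4, 5, 6, 3, 7]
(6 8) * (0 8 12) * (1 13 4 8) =(0 1 13 4 8 6 12) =[1, 13, 2, 3, 8, 5, 12, 7, 6, 9, 10, 11, 0, 4]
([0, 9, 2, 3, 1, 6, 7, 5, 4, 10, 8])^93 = [0, 8, 2, 3, 10, 5, 6, 7, 9, 4, 1]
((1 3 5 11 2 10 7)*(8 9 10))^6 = (1 9 11)(2 3 10)(5 7 8)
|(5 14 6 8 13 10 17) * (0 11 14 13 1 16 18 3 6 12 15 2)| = |(0 11 14 12 15 2)(1 16 18 3 6 8)(5 13 10 17)| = 12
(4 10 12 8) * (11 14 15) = [0, 1, 2, 3, 10, 5, 6, 7, 4, 9, 12, 14, 8, 13, 15, 11] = (4 10 12 8)(11 14 15)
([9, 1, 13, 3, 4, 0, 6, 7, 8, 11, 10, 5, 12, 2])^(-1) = (0 5 11 9)(2 13)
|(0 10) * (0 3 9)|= 4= |(0 10 3 9)|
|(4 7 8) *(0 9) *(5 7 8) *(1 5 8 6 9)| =8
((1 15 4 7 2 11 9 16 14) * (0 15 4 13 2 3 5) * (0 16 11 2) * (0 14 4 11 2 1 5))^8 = ((0 15 13 14 5 16 4 7 3)(1 11 9 2))^8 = (0 3 7 4 16 5 14 13 15)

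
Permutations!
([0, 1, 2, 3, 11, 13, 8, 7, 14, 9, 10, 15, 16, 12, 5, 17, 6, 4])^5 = (4 11 15 17)(5 8 16 13 14 6 12)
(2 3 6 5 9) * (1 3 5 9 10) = (1 3 6 9 2 5 10) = [0, 3, 5, 6, 4, 10, 9, 7, 8, 2, 1]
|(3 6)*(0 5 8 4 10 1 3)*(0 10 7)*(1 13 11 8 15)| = 12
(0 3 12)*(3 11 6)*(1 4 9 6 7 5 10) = (0 11 7 5 10 1 4 9 6 3 12) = [11, 4, 2, 12, 9, 10, 3, 5, 8, 6, 1, 7, 0]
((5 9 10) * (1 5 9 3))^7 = ((1 5 3)(9 10))^7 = (1 5 3)(9 10)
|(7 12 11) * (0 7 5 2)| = |(0 7 12 11 5 2)| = 6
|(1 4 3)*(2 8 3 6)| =6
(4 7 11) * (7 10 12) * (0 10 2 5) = (0 10 12 7 11 4 2 5) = [10, 1, 5, 3, 2, 0, 6, 11, 8, 9, 12, 4, 7]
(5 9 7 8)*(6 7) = (5 9 6 7 8) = [0, 1, 2, 3, 4, 9, 7, 8, 5, 6]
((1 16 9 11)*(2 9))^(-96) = (1 11 9 2 16)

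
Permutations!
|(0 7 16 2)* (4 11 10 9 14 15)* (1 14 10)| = 20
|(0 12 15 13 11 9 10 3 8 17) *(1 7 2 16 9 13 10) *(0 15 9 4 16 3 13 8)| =|(0 12 9 1 7 2 3)(4 16)(8 17 15 10 13 11)| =42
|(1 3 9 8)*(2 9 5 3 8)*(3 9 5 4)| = |(1 8)(2 5 9)(3 4)| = 6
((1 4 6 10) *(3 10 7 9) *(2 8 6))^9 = (10)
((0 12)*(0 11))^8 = (0 11 12)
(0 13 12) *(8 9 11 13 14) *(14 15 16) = (0 15 16 14 8 9 11 13 12) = [15, 1, 2, 3, 4, 5, 6, 7, 9, 11, 10, 13, 0, 12, 8, 16, 14]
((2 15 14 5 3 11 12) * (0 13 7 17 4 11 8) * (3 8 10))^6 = (0 12)(2 13)(4 5)(7 15)(8 11)(14 17)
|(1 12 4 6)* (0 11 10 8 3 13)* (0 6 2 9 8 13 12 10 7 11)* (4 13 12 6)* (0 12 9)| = |(0 12 13 4 2)(1 10 9 8 3 6)(7 11)| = 30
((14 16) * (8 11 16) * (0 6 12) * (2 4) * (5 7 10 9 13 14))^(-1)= ((0 6 12)(2 4)(5 7 10 9 13 14 8 11 16))^(-1)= (0 12 6)(2 4)(5 16 11 8 14 13 9 10 7)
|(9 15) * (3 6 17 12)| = 4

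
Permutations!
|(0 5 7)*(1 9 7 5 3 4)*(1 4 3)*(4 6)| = 4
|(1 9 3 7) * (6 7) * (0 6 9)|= |(0 6 7 1)(3 9)|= 4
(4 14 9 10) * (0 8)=(0 8)(4 14 9 10)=[8, 1, 2, 3, 14, 5, 6, 7, 0, 10, 4, 11, 12, 13, 9]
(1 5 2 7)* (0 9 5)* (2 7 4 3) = (0 9 5 7 1)(2 4 3) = [9, 0, 4, 2, 3, 7, 6, 1, 8, 5]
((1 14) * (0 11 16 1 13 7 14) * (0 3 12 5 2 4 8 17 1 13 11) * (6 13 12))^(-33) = ((1 3 6 13 7 14 11 16 12 5 2 4 8 17))^(-33) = (1 5 7 17 12 13 8 16 6 4 11 3 2 14)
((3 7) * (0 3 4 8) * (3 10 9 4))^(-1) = ((0 10 9 4 8)(3 7))^(-1) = (0 8 4 9 10)(3 7)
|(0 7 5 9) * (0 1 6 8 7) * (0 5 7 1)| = 3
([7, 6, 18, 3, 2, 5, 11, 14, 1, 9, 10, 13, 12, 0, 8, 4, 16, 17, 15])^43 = (0 8 11 7 1 13 14 6)(2 4 15 18)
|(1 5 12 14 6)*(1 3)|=6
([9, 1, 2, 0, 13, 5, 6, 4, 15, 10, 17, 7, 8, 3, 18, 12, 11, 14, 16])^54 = (0 16)(3 18)(4 17)(7 10)(9 11)(13 14)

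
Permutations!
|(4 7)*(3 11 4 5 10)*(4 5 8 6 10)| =8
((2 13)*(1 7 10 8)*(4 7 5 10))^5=(1 5 10 8)(2 13)(4 7)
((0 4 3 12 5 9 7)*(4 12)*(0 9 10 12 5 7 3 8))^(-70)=(0 10 7 3 8 5 12 9 4)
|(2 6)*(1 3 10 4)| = 4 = |(1 3 10 4)(2 6)|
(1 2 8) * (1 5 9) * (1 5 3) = (1 2 8 3)(5 9) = [0, 2, 8, 1, 4, 9, 6, 7, 3, 5]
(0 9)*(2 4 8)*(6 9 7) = (0 7 6 9)(2 4 8) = [7, 1, 4, 3, 8, 5, 9, 6, 2, 0]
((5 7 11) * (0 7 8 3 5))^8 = ((0 7 11)(3 5 8))^8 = (0 11 7)(3 8 5)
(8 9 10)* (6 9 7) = [0, 1, 2, 3, 4, 5, 9, 6, 7, 10, 8] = (6 9 10 8 7)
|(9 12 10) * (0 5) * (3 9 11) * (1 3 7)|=14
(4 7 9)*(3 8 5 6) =(3 8 5 6)(4 7 9) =[0, 1, 2, 8, 7, 6, 3, 9, 5, 4]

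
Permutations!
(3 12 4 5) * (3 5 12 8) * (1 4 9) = (1 4 12 9)(3 8) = [0, 4, 2, 8, 12, 5, 6, 7, 3, 1, 10, 11, 9]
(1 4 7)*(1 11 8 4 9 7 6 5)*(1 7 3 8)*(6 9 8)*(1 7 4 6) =(1 8 6 5 4 9 3)(7 11) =[0, 8, 2, 1, 9, 4, 5, 11, 6, 3, 10, 7]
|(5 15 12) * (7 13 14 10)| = 12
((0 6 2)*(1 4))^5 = (0 2 6)(1 4)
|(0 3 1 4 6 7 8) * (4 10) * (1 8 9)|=6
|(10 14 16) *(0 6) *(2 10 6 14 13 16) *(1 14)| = |(0 1 14 2 10 13 16 6)| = 8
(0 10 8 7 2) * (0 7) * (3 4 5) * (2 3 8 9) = (0 10 9 2 7 3 4 5 8) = [10, 1, 7, 4, 5, 8, 6, 3, 0, 2, 9]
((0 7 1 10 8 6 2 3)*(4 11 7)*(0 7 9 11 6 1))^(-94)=((0 4 6 2 3 7)(1 10 8)(9 11))^(-94)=(11)(0 6 3)(1 8 10)(2 7 4)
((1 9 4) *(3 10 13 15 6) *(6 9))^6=((1 6 3 10 13 15 9 4))^6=(1 9 13 3)(4 15 10 6)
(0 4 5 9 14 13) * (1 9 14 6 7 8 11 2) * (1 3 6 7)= [4, 9, 3, 6, 5, 14, 1, 8, 11, 7, 10, 2, 12, 0, 13]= (0 4 5 14 13)(1 9 7 8 11 2 3 6)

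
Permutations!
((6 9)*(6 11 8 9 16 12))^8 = ((6 16 12)(8 9 11))^8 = (6 12 16)(8 11 9)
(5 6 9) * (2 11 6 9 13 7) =(2 11 6 13 7)(5 9) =[0, 1, 11, 3, 4, 9, 13, 2, 8, 5, 10, 6, 12, 7]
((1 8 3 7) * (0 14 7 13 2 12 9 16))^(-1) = ((0 14 7 1 8 3 13 2 12 9 16))^(-1) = (0 16 9 12 2 13 3 8 1 7 14)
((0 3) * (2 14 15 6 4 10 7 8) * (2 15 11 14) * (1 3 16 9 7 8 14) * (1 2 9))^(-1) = (0 3 1 16)(2 11 14 7 9)(4 6 15 8 10)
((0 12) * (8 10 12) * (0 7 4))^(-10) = (0 10 7)(4 8 12)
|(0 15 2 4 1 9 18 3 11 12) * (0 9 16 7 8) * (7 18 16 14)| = |(0 15 2 4 1 14 7 8)(3 11 12 9 16 18)| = 24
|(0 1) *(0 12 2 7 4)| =|(0 1 12 2 7 4)| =6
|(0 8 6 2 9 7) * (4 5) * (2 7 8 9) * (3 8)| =|(0 9 3 8 6 7)(4 5)| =6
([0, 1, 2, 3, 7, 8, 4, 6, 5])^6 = [0, 1, 2, 3, 4, 5, 6, 7, 8]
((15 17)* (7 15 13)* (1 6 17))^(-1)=(1 15 7 13 17 6)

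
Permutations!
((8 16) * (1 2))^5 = (1 2)(8 16)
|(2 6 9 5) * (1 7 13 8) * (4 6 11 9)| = |(1 7 13 8)(2 11 9 5)(4 6)| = 4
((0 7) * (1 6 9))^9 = ((0 7)(1 6 9))^9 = (9)(0 7)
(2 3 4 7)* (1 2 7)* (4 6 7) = (1 2 3 6 7 4) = [0, 2, 3, 6, 1, 5, 7, 4]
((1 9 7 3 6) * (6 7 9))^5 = ((9)(1 6)(3 7))^5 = (9)(1 6)(3 7)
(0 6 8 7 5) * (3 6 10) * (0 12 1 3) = (0 10)(1 3 6 8 7 5 12) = [10, 3, 2, 6, 4, 12, 8, 5, 7, 9, 0, 11, 1]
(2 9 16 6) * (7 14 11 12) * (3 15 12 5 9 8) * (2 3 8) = (3 15 12 7 14 11 5 9 16 6) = [0, 1, 2, 15, 4, 9, 3, 14, 8, 16, 10, 5, 7, 13, 11, 12, 6]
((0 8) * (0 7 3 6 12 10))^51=(0 7 6 10 8 3 12)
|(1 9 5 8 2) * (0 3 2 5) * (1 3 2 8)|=|(0 2 3 8 5 1 9)|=7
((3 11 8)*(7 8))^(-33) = (3 8 7 11)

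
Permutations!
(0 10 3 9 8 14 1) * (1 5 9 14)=(0 10 3 14 5 9 8 1)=[10, 0, 2, 14, 4, 9, 6, 7, 1, 8, 3, 11, 12, 13, 5]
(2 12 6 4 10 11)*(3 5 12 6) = [0, 1, 6, 5, 10, 12, 4, 7, 8, 9, 11, 2, 3] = (2 6 4 10 11)(3 5 12)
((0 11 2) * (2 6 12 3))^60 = (12)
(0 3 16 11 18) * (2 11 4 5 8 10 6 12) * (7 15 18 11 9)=(0 3 16 4 5 8 10 6 12 2 9 7 15 18)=[3, 1, 9, 16, 5, 8, 12, 15, 10, 7, 6, 11, 2, 13, 14, 18, 4, 17, 0]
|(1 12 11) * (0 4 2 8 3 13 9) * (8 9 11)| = 12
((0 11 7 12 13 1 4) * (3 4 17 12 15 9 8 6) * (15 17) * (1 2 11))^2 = (0 15 8 3)(1 9 6 4)(2 7 12)(11 17 13)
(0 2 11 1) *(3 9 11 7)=(0 2 7 3 9 11 1)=[2, 0, 7, 9, 4, 5, 6, 3, 8, 11, 10, 1]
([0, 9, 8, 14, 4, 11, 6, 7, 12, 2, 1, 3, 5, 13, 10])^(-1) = (1 10 14 3 11 5 12 8 2 9)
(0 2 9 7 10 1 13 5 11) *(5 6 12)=(0 2 9 7 10 1 13 6 12 5 11)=[2, 13, 9, 3, 4, 11, 12, 10, 8, 7, 1, 0, 5, 6]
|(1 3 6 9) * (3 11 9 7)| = |(1 11 9)(3 6 7)| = 3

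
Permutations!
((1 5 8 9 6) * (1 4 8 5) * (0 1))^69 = ((0 1)(4 8 9 6))^69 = (0 1)(4 8 9 6)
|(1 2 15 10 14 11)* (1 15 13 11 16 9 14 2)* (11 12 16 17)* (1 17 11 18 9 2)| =|(1 17 18 9 14 11 15 10)(2 13 12 16)| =8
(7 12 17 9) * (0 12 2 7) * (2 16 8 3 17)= [12, 1, 7, 17, 4, 5, 6, 16, 3, 0, 10, 11, 2, 13, 14, 15, 8, 9]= (0 12 2 7 16 8 3 17 9)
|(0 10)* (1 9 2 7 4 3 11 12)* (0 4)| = |(0 10 4 3 11 12 1 9 2 7)| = 10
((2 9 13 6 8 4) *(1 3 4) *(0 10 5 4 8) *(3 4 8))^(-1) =((0 10 5 8 1 4 2 9 13 6))^(-1) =(0 6 13 9 2 4 1 8 5 10)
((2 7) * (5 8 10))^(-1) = ((2 7)(5 8 10))^(-1) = (2 7)(5 10 8)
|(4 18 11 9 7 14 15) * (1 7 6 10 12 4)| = 28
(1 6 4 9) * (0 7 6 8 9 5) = (0 7 6 4 5)(1 8 9) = [7, 8, 2, 3, 5, 0, 4, 6, 9, 1]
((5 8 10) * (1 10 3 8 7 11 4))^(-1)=((1 10 5 7 11 4)(3 8))^(-1)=(1 4 11 7 5 10)(3 8)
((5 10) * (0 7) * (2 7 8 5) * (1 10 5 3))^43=((0 8 3 1 10 2 7))^43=(0 8 3 1 10 2 7)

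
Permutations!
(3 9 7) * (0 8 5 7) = [8, 1, 2, 9, 4, 7, 6, 3, 5, 0] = (0 8 5 7 3 9)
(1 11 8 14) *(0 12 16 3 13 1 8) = (0 12 16 3 13 1 11)(8 14) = [12, 11, 2, 13, 4, 5, 6, 7, 14, 9, 10, 0, 16, 1, 8, 15, 3]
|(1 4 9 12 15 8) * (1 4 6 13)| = 15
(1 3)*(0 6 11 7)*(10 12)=(0 6 11 7)(1 3)(10 12)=[6, 3, 2, 1, 4, 5, 11, 0, 8, 9, 12, 7, 10]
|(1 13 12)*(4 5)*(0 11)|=|(0 11)(1 13 12)(4 5)|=6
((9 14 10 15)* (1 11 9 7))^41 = ((1 11 9 14 10 15 7))^41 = (1 7 15 10 14 9 11)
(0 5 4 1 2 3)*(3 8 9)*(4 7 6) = [5, 2, 8, 0, 1, 7, 4, 6, 9, 3] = (0 5 7 6 4 1 2 8 9 3)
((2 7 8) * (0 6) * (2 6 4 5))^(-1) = ((0 4 5 2 7 8 6))^(-1) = (0 6 8 7 2 5 4)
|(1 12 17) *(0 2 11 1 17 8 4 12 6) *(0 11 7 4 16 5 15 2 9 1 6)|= 24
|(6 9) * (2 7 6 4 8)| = 6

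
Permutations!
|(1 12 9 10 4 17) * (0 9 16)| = |(0 9 10 4 17 1 12 16)| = 8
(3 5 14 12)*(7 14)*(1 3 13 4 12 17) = (1 3 5 7 14 17)(4 12 13) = [0, 3, 2, 5, 12, 7, 6, 14, 8, 9, 10, 11, 13, 4, 17, 15, 16, 1]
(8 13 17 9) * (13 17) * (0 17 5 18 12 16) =(0 17 9 8 5 18 12 16) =[17, 1, 2, 3, 4, 18, 6, 7, 5, 8, 10, 11, 16, 13, 14, 15, 0, 9, 12]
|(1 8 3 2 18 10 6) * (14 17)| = 14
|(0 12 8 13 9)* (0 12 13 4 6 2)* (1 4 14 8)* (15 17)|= |(0 13 9 12 1 4 6 2)(8 14)(15 17)|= 8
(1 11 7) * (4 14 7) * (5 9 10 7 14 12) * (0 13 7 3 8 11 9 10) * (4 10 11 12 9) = (14)(0 13 7 1 4 9)(3 8 12 5 11 10) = [13, 4, 2, 8, 9, 11, 6, 1, 12, 0, 3, 10, 5, 7, 14]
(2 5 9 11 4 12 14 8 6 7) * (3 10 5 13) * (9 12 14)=(2 13 3 10 5 12 9 11 4 14 8 6 7)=[0, 1, 13, 10, 14, 12, 7, 2, 6, 11, 5, 4, 9, 3, 8]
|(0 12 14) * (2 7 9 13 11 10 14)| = 9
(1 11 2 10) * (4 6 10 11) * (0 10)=(0 10 1 4 6)(2 11)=[10, 4, 11, 3, 6, 5, 0, 7, 8, 9, 1, 2]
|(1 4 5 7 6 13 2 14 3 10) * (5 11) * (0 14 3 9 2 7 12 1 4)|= 33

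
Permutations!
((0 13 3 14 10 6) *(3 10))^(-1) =((0 13 10 6)(3 14))^(-1) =(0 6 10 13)(3 14)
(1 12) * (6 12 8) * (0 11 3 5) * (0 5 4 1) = [11, 8, 2, 4, 1, 5, 12, 7, 6, 9, 10, 3, 0] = (0 11 3 4 1 8 6 12)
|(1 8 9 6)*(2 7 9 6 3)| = |(1 8 6)(2 7 9 3)| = 12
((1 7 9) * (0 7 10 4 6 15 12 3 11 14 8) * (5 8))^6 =((0 7 9 1 10 4 6 15 12 3 11 14 5 8))^6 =(0 6 5 10 11 9 12)(1 3 7 15 8 4 14)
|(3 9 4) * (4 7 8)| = |(3 9 7 8 4)| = 5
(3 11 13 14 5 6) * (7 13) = (3 11 7 13 14 5 6) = [0, 1, 2, 11, 4, 6, 3, 13, 8, 9, 10, 7, 12, 14, 5]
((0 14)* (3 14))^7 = ((0 3 14))^7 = (0 3 14)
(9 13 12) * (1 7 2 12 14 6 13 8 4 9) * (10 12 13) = (1 7 2 13 14 6 10 12)(4 9 8) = [0, 7, 13, 3, 9, 5, 10, 2, 4, 8, 12, 11, 1, 14, 6]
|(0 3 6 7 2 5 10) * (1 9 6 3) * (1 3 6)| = |(0 3 6 7 2 5 10)(1 9)| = 14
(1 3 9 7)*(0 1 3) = [1, 0, 2, 9, 4, 5, 6, 3, 8, 7] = (0 1)(3 9 7)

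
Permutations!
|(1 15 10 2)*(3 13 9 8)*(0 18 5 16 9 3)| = 12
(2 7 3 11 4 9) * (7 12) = [0, 1, 12, 11, 9, 5, 6, 3, 8, 2, 10, 4, 7] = (2 12 7 3 11 4 9)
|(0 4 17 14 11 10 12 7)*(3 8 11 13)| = 11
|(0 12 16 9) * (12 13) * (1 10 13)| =7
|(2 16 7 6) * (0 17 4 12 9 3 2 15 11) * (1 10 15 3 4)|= 30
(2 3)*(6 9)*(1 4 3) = (1 4 3 2)(6 9) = [0, 4, 1, 2, 3, 5, 9, 7, 8, 6]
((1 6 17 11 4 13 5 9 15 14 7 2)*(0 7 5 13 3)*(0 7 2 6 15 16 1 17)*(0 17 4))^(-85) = (0 3 17 2 7 11 4 6)(1 16 9 5 14 15)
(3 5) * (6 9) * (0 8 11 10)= (0 8 11 10)(3 5)(6 9)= [8, 1, 2, 5, 4, 3, 9, 7, 11, 6, 0, 10]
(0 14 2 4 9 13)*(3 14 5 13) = (0 5 13)(2 4 9 3 14) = [5, 1, 4, 14, 9, 13, 6, 7, 8, 3, 10, 11, 12, 0, 2]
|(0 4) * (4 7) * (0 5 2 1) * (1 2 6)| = |(0 7 4 5 6 1)| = 6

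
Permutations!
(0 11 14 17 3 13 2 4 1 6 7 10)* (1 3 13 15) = (0 11 14 17 13 2 4 3 15 1 6 7 10) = [11, 6, 4, 15, 3, 5, 7, 10, 8, 9, 0, 14, 12, 2, 17, 1, 16, 13]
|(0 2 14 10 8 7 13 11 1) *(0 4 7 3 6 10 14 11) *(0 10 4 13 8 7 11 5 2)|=18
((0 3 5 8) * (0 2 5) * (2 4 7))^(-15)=(8)(0 3)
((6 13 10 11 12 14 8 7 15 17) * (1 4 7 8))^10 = (1 14 12 11 10 13 6 17 15 7 4)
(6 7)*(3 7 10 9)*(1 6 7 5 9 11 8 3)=(1 6 10 11 8 3 5 9)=[0, 6, 2, 5, 4, 9, 10, 7, 3, 1, 11, 8]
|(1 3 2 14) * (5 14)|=5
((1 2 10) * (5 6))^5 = ((1 2 10)(5 6))^5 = (1 10 2)(5 6)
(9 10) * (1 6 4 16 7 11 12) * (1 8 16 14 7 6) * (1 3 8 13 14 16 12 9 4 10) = [0, 3, 2, 8, 16, 5, 10, 11, 12, 1, 4, 9, 13, 14, 7, 15, 6] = (1 3 8 12 13 14 7 11 9)(4 16 6 10)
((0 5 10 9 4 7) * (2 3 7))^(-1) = (0 7 3 2 4 9 10 5)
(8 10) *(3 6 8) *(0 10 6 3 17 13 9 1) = (0 10 17 13 9 1)(6 8) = [10, 0, 2, 3, 4, 5, 8, 7, 6, 1, 17, 11, 12, 9, 14, 15, 16, 13]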